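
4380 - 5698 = -1318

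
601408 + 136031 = 737439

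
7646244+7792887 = 15439131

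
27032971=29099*929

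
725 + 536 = 1261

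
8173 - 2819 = 5354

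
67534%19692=8458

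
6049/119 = 50 + 99/119≈50.83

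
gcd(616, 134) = 2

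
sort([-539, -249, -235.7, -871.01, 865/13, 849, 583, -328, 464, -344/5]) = [-871.01, -539, -328, -249, -235.7, -344/5, 865/13, 464, 583, 849]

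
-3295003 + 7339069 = 4044066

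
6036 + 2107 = 8143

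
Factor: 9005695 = 5^1*137^1*13147^1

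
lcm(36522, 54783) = 109566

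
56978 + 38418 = 95396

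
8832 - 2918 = 5914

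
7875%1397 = 890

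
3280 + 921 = 4201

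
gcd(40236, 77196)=84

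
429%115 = 84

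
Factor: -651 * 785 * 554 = -1 * 2^1 * 3^1 * 5^1 * 7^1 * 31^1 * 157^1 * 277^1 = -283113390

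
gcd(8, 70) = 2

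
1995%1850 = 145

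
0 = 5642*0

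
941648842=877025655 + 64623187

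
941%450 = 41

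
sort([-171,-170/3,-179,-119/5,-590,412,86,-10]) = [-590,-179,-171,-170/3,-119/5,-10,86,412]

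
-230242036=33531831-263773867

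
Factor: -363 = -1 * 3^1 * 11^2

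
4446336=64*69474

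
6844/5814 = 1+515/2907 ≈ 1.18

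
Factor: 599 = 599^1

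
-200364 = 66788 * (-3)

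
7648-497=7151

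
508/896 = 127/224 ≈ 0.567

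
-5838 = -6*973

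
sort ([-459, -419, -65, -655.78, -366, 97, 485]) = [-655.78, -459, -419, -366, -65, 97, 485]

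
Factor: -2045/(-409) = 5^1 = 5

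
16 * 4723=75568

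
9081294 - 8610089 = 471205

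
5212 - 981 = 4231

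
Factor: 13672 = 2^3*1709^1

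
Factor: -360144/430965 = -1 * 2^4 * 5^(-1) * 41^1 * 157^(-1) = -656/785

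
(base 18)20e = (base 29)mo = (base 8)1226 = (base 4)22112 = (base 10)662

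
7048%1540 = 888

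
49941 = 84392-34451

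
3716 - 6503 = -2787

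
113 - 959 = -846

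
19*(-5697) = -108243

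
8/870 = 4/435 ≈ 0.00920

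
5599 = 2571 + 3028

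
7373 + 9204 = 16577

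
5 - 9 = -4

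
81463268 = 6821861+74641407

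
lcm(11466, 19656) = 137592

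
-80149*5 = -400745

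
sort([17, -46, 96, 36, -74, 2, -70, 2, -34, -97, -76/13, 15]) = [-97, -74, -70, -46, -34, -76/13, 2, 2, 15, 17, 36, 96]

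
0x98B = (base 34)23T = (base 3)10100111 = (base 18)79D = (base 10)2443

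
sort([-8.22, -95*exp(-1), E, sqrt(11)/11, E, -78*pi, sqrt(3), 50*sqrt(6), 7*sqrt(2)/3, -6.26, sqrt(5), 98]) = [-78*pi, -95*exp(-1), -8.22, -6.26, sqrt(11)/11, sqrt(3), sqrt(5), E, E, 7*sqrt(2)/3, 98, 50*sqrt(6)]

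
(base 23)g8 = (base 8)570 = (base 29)cs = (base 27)dp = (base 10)376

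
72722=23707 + 49015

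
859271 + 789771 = 1649042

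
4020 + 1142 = 5162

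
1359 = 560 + 799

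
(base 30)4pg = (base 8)10416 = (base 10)4366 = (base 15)1461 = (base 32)48e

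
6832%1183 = 917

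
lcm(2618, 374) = 2618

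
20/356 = 5/89 ≈ 0.0562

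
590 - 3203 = -2613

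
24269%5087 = 3921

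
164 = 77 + 87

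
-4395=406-4801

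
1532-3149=-1617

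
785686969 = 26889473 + 758797496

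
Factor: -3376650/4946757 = -1 * 2^1 * 5^2 * 22511^1 * 1648919^(-1) = -1125550/1648919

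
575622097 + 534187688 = 1109809785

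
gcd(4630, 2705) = 5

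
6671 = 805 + 5866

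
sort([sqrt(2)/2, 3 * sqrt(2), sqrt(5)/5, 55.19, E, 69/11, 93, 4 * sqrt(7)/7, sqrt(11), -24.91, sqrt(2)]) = [-24.91, sqrt(5)/5, sqrt(2)/2, sqrt(2), 4 * sqrt(7)/7, E, sqrt(11), 3 * sqrt(2), 69/11, 55.19, 93]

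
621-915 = -294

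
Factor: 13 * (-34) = -1 * 2^1 * 13^1 * 17^1 = -442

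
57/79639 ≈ 0.000716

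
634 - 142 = 492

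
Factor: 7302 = 2^1*3^1*1217^1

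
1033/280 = 3 + 193/280 ≈ 3.69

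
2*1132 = 2264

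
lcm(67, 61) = 4087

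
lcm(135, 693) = 10395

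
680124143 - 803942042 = -123817899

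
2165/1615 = 1+110/323 ≈ 1.34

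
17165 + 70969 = 88134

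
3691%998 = 697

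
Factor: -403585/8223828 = -1 * 2^ (-2) * 3^ (-1) * 5^1 * 7^1 * 13^1 * 887^1 * 685319^ (-1) 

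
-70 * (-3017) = 211190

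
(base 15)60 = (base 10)90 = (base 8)132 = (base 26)3c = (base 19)4e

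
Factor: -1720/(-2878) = 2^2 * 5^1 * 43^1 * 1439^(-1) = 860/1439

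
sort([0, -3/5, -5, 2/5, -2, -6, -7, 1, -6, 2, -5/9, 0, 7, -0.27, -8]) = [-8, -7, -6, -6, -5, -2, -3/5, -5/9, -0.27, 0, 0, 2/5, 1, 2, 7]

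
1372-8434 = -7062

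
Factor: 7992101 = 13^1 * 701^1 * 877^1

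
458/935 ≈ 0.490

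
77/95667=7/8697≈0.000805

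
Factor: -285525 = -1*3^5*5^2*47^1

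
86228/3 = 28742+2/3 ≈ 28742.67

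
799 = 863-64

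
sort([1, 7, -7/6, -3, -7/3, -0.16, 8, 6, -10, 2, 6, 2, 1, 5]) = [-10, -3, -7/3, -7/6, -0.16, 1, 1, 2, 2, 5, 6, 6, 7, 8]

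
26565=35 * 759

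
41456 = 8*5182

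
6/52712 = 3/26356 ≈ 0.000114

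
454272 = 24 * 18928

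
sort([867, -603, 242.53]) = [-603, 242.53, 867]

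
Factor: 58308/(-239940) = -1*3^(-1)*5^(-1)*31^(-1)*113^1 = -113/465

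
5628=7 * 804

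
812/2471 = 116/353 ≈ 0.329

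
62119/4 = 15529+3/4 = 15529.75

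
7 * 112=784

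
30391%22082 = 8309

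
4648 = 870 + 3778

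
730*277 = 202210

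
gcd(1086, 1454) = 2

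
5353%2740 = 2613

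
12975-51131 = -38156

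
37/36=1 + 1/36 ≈ 1.03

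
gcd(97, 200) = 1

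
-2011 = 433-2444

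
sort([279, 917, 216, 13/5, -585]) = [-585, 13/5, 216, 279, 917]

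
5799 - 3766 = 2033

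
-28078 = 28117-56195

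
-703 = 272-975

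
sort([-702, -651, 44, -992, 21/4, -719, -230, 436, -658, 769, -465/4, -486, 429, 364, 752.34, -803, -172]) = [-992, -803, -719, -702, -658, -651, -486, -230, -172, -465/4, 21/4, 44, 364, 429, 436, 752.34, 769]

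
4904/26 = 2452/13≈188.62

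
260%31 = 12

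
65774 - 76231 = -10457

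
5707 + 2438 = 8145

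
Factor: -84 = -1*2^2*3^1*7^1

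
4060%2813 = 1247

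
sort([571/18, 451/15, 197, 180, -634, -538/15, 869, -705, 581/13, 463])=[-705, -634, -538/15, 451/15, 571/18, 581/13, 180, 197, 463, 869]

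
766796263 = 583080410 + 183715853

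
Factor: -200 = -1*2^3*5^2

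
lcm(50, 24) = 600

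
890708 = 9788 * 91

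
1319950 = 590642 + 729308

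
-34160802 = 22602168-56762970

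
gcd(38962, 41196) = 2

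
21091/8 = 2636 + 3/8 ≈ 2636.38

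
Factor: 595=5^1*7^1*17^1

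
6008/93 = 64 + 56/93≈64.60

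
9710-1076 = 8634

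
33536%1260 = 776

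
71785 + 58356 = 130141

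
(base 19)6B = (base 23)5A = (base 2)1111101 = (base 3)11122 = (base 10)125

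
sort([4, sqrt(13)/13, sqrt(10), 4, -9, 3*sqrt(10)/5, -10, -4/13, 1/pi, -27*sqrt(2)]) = [-27*sqrt(2), -10, -9, -4/13, sqrt(13)/13, 1/pi, 3*sqrt(10)/5, sqrt(10), 4, 4]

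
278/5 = 55 + 3/5 = 55.60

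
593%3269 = 593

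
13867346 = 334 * 41519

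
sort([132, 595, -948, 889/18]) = [-948, 889/18, 132, 595]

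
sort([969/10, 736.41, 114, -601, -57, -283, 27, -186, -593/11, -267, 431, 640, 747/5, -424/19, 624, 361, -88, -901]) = [-901, -601, -283, -267, -186, -88, -57, -593/11, -424/19, 27, 969/10, 114, 747/5, 361, 431, 624, 640, 736.41]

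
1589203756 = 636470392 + 952733364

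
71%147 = 71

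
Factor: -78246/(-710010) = 3^3*5^(-1)*7^(-2) = 27/245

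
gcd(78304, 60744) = 8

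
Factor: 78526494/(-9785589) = -1*2^1*3^1*11^(-1)*19^(-1)*15607^(-1)*4362583^1 = -26175498/3261863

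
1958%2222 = 1958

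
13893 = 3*4631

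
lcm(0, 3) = 0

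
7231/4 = 1807 + 3/4 = 1807.75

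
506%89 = 61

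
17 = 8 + 9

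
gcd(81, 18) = 9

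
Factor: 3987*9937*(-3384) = -1*2^3*3^4*19^1*47^1*443^1*523^1 = -134070083496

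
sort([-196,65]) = [-196,65]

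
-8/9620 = -2/2405 ≈ -0.000832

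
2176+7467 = 9643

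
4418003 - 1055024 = 3362979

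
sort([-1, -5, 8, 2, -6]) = [-6, -5, -1, 2, 8]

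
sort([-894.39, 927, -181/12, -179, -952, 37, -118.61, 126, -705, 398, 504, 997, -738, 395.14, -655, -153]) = [-952, -894.39, -738, -705, -655, -179, -153, -118.61, -181/12, 37, 126, 395.14, 398, 504, 927, 997]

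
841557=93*9049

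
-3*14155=-42465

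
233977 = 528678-294701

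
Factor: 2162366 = 2^1 * 17^1 * 63599^1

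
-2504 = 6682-9186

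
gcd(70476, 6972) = 84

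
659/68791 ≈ 0.00958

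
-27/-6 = 9/2 = 4.50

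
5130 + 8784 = 13914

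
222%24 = 6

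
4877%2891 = 1986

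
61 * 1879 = 114619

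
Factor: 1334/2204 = 2^(-1) * 19^(-1) * 23^1 = 23/38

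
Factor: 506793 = 3^1*7^1*24133^1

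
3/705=1/235 ≈ 0.00426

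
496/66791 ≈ 0.00743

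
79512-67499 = 12013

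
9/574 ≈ 0.0157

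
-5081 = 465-5546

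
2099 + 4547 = 6646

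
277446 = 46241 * 6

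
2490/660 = 3 + 17/22≈3.77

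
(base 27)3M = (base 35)2X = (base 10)103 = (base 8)147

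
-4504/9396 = -1126/2349 ≈ -0.479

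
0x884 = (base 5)32210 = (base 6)14032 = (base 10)2180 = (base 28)2lo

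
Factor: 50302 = 2^1*7^1*3593^1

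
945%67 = 7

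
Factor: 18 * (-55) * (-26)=2^2 * 3^2 * 5^1 * 11^1 * 13^1=25740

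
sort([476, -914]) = [-914, 476]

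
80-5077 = -4997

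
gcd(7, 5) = 1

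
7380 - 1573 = 5807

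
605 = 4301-3696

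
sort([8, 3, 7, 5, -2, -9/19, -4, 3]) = [-4, -2, -9/19, 3, 3, 5, 7, 8]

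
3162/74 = 42 + 27/37≈42.73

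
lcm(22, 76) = 836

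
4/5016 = 1/1254≈0.000797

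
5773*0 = 0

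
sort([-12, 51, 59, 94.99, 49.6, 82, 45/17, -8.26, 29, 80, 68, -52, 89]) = [-52, -12, -8.26, 45/17, 29, 49.6, 51, 59, 68, 80, 82, 89, 94.99]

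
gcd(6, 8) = 2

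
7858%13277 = 7858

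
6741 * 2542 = 17135622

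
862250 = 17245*50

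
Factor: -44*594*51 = -1*2^3*3^4*11^2*17^1 = -1332936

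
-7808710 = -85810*91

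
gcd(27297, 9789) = 3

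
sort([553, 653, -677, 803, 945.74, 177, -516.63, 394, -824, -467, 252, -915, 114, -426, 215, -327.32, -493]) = [-915, -824, -677, -516.63, -493, -467, -426, -327.32, 114, 177, 215, 252, 394, 553, 653, 803, 945.74]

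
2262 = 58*39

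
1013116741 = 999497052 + 13619689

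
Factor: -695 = -1 * 5^1 * 139^1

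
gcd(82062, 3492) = 1746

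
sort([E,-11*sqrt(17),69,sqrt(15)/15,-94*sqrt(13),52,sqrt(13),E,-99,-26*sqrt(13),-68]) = [-94*sqrt(13),-99,-26*sqrt(13),-68,-11*sqrt(17),sqrt(15)/15,E,E,sqrt(13),52,69]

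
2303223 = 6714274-4411051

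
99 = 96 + 3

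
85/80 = 1+1/16 ≈ 1.06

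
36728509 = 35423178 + 1305331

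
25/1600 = 1/64 ≈ 0.0156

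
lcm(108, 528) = 4752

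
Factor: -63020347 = -1 * 13^1 * 4847719^1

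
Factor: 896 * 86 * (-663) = -1 * 2^8 * 3^1 * 7^1 * 13^1 * 17^1 * 43^1 = -51088128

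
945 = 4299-3354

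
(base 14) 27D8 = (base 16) 1B8A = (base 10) 7050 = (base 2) 1101110001010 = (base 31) 7AD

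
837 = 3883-3046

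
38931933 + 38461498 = 77393431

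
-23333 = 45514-68847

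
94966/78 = 47483/39 ≈ 1217.51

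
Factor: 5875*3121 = 5^3*47^1*3121^1 = 18335875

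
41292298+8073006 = 49365304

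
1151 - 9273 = -8122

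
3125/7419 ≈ 0.421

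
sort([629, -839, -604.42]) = [-839, -604.42, 629]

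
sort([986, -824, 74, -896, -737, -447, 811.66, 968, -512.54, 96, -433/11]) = [-896, -824, -737, -512.54, -447, -433/11, 74, 96, 811.66, 968, 986]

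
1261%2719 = 1261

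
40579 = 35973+4606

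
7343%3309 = 725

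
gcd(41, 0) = 41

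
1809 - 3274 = -1465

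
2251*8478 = 19083978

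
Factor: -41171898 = -1*2^1*3^1*19^1*37^1*43^1*227^1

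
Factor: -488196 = -1*2^2*3^2*71^1*191^1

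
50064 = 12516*4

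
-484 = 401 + -885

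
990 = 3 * 330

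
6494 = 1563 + 4931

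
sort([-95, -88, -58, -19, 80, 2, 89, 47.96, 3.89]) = [-95, -88, -58, -19, 2, 3.89, 47.96, 80, 89]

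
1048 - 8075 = -7027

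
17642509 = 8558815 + 9083694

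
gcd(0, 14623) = 14623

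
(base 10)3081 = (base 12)1949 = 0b110000001001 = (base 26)4ed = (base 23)5im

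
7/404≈0.0173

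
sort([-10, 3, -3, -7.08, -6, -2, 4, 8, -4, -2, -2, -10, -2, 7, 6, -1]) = [-10, -10, -7.08, -6, -4, -3, -2, -2, -2, -2, -1, 3, 4, 6, 7, 8]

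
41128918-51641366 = -10512448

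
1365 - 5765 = -4400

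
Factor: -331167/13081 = -1*3^1*59^1*103^(-1)*127^(-1)*1871^1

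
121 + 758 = 879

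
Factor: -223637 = -1 * 223637^1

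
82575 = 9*9175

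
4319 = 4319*1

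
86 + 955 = 1041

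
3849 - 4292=-443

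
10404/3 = 3468 = 3468.00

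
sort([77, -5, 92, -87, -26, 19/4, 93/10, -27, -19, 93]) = [-87, -27, -26, -19, -5, 19/4, 93/10, 77, 92, 93]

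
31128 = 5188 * 6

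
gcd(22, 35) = 1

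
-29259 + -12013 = -41272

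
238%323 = 238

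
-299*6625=-1980875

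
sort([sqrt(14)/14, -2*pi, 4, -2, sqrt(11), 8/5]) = [-2*pi, -2, sqrt(14)/14, 8/5, sqrt(11), 4]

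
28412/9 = 3156 + 8/9≈3156.89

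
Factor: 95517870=2^1 * 3^1 * 5^1 * 7^1 * 454847^1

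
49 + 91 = 140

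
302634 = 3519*86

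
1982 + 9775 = 11757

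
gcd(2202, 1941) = 3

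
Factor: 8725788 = 2^2*3^2*19^1*12757^1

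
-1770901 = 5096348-6867249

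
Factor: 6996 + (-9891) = -1 * 3^1 * 5^1 * 193^1 = -2895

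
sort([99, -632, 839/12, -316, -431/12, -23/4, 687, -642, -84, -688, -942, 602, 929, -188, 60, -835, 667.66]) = [-942, -835, -688, -642, -632, -316, -188, -84, -431/12, -23/4, 60, 839/12, 99, 602, 667.66, 687, 929]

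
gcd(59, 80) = 1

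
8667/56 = 154 + 43/56 ≈ 154.77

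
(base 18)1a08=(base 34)7t2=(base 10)9080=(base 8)21570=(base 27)cc8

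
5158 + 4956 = 10114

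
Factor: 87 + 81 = 2^3*3^1*7^1 = 168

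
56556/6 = 9426 = 9426.00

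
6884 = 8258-1374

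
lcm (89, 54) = 4806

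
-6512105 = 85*(-76613)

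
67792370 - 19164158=48628212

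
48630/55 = 884 + 2/11 ≈ 884.18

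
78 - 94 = -16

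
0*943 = 0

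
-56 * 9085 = -508760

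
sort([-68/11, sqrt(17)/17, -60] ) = [-60, -68/11, sqrt(17)/17] 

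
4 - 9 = -5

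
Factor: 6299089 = 19^2*17449^1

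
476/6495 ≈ 0.0733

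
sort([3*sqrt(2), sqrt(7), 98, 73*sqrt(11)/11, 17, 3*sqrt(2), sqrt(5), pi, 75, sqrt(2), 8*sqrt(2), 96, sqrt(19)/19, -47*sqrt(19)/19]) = [-47*sqrt(19)/19, sqrt(19)/19, sqrt(2), sqrt(5), sqrt(7), pi, 3*sqrt(2), 3*sqrt(2), 8*sqrt(2), 17, 73*sqrt(11)/11, 75, 96, 98]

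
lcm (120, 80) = 240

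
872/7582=436/3791 ≈ 0.115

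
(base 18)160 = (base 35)cc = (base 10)432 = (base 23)ii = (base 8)660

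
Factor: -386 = -1*2^1*193^1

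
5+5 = 10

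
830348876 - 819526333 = 10822543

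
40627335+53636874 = 94264209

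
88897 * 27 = 2400219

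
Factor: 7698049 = 7698049^1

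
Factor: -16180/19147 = -1 * 2^2 * 5^1 * 41^(-1) * 467^(-1) * 809^1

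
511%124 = 15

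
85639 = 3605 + 82034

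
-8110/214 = -4055/107 ≈ -37.90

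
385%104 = 73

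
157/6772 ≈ 0.0232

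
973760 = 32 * 30430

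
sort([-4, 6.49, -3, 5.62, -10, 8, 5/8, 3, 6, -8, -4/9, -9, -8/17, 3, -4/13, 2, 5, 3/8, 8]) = [-10, -9, -8, -4, -3, -8/17, -4/9, -4/13, 3/8, 5/8, 2, 3, 3, 5, 5.62, 6, 6.49, 8, 8]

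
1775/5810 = 355/1162 ≈ 0.306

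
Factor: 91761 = 3^1*73^1*419^1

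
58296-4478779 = -4420483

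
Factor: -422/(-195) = 2^1*3^(-1)*5^(-1)*13^(-1)*211^1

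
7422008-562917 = 6859091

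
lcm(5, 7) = 35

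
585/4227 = 195/1409 ≈ 0.138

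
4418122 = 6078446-1660324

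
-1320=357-1677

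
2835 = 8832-5997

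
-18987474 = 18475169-37462643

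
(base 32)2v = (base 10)95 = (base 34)2r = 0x5f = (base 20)4f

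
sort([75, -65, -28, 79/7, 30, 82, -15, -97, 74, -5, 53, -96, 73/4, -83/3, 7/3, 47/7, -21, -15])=[-97, -96, -65, -28, -83/3, -21, -15, -15, -5, 7/3, 47/7, 79/7, 73/4, 30, 53, 74, 75, 82]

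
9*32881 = 295929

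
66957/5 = 13391+2/5 = 13391.40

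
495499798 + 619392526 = 1114892324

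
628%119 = 33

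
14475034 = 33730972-19255938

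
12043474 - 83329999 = -71286525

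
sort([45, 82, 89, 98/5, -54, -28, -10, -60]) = [-60, -54, -28, -10, 98/5, 45, 82, 89]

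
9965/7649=1 + 2316/7649 ≈ 1.30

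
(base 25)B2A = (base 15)20C5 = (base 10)6935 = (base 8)15427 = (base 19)1040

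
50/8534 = 25/4267 ≈ 0.00586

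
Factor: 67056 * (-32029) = -1 * 2^4 * 3^1 * 11^1 * 127^1 * 32029^1 = -2147736624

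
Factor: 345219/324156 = 2^(-2) * 227^(-1) * 967^1 = 967/908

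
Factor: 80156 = 2^2*29^1*691^1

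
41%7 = 6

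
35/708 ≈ 0.0494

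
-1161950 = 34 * (-34175)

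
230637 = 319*723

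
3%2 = 1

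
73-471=-398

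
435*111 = 48285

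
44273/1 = 44273 = 44273.00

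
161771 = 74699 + 87072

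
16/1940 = 4/485 ≈ 0.00825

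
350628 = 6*58438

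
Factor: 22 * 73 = 2^1 * 11^1 * 73^1 = 1606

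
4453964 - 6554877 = -2100913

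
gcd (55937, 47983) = 1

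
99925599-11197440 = 88728159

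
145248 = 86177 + 59071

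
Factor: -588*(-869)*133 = 2^2*3^1*7^3*11^1*19^1*79^1 = 67959276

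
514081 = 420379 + 93702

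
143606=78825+64781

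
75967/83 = 915 + 22/83 ≈ 915.27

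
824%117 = 5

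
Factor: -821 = -1 * 821^1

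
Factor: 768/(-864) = -1*2^3*3^(-2) = -8/9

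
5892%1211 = 1048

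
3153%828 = 669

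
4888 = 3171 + 1717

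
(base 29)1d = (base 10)42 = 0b101010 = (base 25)1h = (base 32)1a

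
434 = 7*62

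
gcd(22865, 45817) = 1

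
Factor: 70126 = 2^1 * 7^1 * 5009^1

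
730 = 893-163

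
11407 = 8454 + 2953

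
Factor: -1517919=-1*3^1*13^1*38921^1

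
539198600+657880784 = 1197079384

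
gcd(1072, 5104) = 16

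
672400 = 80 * 8405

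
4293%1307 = 372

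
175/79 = 2 + 17/79 ≈ 2.22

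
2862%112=62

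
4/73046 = 2/36523 ≈ 0.0000548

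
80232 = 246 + 79986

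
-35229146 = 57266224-92495370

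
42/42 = 1 = 1.00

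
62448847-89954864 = -27506017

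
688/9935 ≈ 0.0693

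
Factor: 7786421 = 7786421^1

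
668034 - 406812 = 261222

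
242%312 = 242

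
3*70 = 210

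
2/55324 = 1/27662 ≈ 0.0000362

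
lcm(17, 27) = 459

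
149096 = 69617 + 79479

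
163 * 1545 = 251835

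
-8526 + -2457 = -10983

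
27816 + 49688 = 77504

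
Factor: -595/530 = -1 * 2^(-1) * 7^1 * 17^1 * 53^(-1) = -119/106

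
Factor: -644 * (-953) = 2^2 * 7^1 * 23^1 * 953^1 = 613732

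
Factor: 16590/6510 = 31^(-1) * 79^1 = 79/31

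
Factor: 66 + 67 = 7^1 * 19^1 = 133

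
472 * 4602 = 2172144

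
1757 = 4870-3113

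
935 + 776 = 1711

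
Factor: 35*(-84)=-1*2^2*3^1*5^1*7^2=-2940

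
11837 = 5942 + 5895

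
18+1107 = 1125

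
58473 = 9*6497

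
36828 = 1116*33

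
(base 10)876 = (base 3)1012110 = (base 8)1554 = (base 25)1a1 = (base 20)23g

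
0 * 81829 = 0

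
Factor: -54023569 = -1*17^1*3177857^1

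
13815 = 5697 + 8118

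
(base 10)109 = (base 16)6d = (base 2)1101101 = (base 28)3p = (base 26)45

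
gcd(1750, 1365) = 35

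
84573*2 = 169146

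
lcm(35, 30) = 210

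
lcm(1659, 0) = 0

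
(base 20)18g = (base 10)576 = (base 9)710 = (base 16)240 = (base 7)1452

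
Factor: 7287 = 3^1*7^1*347^1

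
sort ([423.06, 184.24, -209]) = [-209, 184.24, 423.06]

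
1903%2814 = 1903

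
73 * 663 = 48399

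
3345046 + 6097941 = 9442987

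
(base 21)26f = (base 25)1fn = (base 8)1777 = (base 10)1023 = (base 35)t8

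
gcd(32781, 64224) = 669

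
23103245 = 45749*505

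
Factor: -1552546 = -1*2^1*23^1*33751^1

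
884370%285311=28437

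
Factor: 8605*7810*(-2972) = -1*2^3*5^2*11^1*71^1*743^1*1721^1 = -199733408600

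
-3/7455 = -1/2485 ≈ -0.000402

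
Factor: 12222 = 2^1 * 3^2 * 7^1 * 97^1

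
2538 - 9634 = -7096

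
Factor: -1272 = -1*2^3*3^1*53^1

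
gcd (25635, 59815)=8545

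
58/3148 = 29/1574 ≈ 0.0184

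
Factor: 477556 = 2^2 * 119389^1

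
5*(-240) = -1200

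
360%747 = 360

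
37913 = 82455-44542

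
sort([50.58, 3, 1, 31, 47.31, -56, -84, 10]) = [-84, -56, 1, 3, 10, 31, 47.31, 50.58]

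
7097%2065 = 902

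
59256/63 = 6584/7 ≈ 940.57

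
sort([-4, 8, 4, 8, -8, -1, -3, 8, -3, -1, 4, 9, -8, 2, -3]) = [-8, -8, -4, -3, -3, -3, -1, -1, 2, 4, 4, 8, 8, 8, 9]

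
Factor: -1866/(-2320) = 2^(-3)*3^1*5^(-1)*29^(-1)*311^1 = 933/1160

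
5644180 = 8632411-2988231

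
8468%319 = 174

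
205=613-408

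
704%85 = 24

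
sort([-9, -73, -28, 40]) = [-73, -28, -9, 40]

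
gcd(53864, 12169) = 1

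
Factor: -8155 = -1 * 5^1 * 7^1 * 233^1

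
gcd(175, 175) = 175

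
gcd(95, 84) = 1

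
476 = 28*17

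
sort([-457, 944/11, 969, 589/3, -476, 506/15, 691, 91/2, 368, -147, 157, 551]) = [-476, -457, -147, 506/15, 91/2, 944/11, 157, 589/3, 368, 551, 691, 969]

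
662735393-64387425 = 598347968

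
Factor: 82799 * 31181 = 31181^1 * 82799^1 = 2581755619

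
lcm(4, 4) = 4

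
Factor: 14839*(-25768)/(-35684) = 2^1*19^1*71^1*811^(-1)*3221^1 = 8690258/811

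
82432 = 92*896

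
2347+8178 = 10525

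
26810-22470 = 4340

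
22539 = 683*33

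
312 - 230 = 82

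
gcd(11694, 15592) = 3898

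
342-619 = -277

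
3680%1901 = 1779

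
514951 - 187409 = 327542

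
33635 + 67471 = 101106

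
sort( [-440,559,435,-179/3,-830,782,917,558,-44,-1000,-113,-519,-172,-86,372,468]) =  [-1000,-830,-519,-440,-172,-113,-86,-179/3,-44,372,435,468,558,559,782,917]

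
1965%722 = 521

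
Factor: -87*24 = -1*2^3*3^2*29^1 = -2088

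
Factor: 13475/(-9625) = -1*5^(-1)*7^1 = -7/5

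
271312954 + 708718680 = 980031634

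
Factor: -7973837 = -1*7973837^1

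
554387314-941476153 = -387088839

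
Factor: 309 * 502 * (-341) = -1 * 2^1 * 3^1 * 11^1 * 31^1 * 103^1 * 251^1 = -52895238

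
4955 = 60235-55280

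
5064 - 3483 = 1581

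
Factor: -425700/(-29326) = 2^1*3^2*5^2*31^(-1) = 450/31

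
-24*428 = -10272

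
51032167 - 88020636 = -36988469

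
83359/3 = 27786 + 1/3 ≈ 27786.33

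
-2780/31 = -89 - 21/31 ≈ -89.68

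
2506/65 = 38+36/65 ≈ 38.55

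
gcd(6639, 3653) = 1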